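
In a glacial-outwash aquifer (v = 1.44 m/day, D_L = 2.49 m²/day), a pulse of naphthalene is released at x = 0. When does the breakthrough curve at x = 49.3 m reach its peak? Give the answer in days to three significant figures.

For the 1D instantaneous-source solution, setting ∂C/∂t = 0 at fixed x gives v²t² + 2Dt − x² = 0, so t = (√(D² + v²x²) − D)/v².
√(D² + v²x²) = √(2.49² + 1.44² × 49.3²) = 71.04; v² = 2.0736.
t = (71.04 − 2.49)/2.0736 = 33.1 days (vs. the pure-advection estimate x/v = 34.2 d).

33.1 days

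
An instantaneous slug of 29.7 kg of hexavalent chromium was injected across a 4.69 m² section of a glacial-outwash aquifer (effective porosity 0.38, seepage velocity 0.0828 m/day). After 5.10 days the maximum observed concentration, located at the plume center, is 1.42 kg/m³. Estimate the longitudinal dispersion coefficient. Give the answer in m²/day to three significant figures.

At the plume center C_max = M/(n_e·A·√(4πDt)), so D = M²/(4πt·(n_e·A·C_max)²).
n_e·A·C_max = 0.38 × 4.69 × 1.42 = 2.531 kg/m.
D = 29.7²/(4π × 5.10 × 2.531²) = 2.15 m²/day.

2.15 m²/day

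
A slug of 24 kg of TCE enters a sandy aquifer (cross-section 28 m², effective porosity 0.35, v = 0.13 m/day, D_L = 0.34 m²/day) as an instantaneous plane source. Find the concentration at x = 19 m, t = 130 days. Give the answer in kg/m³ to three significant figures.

0.101 kg/m³

For an instantaneous plane source, C(x,t) = M/(n_e·A·√(4πDt)) · exp(−(x−vt)²/(4Dt)), with n_e·A the pore (flow) area.
Plume center vt = 0.13 × 130 = 16.9 m, so the well at 19 m is 2.1 m downgradient of the peak.
√(4πDt) = 23.57 m, giving peak height M/(n_e·A·√(4πDt)) = 24/(0.35 × 28 × 23.57) = 0.1039 kg/m³.
(x−vt)²/(4Dt) = (2.1)²/(4 × 0.34 × 130) = 0.02494; exp(−0.02494) = 0.9754.
C = 0.1039 × 0.9754 = 0.101 kg/m³.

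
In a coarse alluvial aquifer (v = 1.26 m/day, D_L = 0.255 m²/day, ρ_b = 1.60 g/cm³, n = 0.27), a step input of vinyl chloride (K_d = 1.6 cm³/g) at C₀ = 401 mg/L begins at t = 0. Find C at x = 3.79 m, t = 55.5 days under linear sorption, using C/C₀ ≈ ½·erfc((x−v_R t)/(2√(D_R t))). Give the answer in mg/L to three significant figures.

Retardation factor R = 1 + ρ_b·K_d/n = 1 + 1.60 × 1.6/0.27 = 10.48.
Sorption retards both mechanisms: v_R = v/R = 0.1202 m/day, D_R = D/R = 0.02433 m²/day.
v_R·t = 0.1202 × 55.5 = 6.6711 m; 2√(D_R t) = 2.324 m; argument = (3.79 − 6.6711)/2.324 = -1.240.
C = C₀ × ½·erfc(-1.240) = 401 × 0.9603 = 385 mg/L.

385 mg/L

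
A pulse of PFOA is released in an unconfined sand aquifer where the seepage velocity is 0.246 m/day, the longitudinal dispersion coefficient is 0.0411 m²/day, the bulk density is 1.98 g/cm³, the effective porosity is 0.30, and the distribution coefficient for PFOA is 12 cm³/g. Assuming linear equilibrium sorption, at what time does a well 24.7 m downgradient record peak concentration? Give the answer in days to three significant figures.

Retardation factor R = 1 + ρ_b·K_d/n = 1 + 1.98 × 12/0.30 = 80.20.
Sorption retards both mechanisms: v_R = v/R = 0.003067 m/day, D_R = D/R = 0.0005125 m²/day.
Peak time from v_R²t² + 2D_R t − x² = 0: t = (√(D_R² + v_R²x²) − D_R)/v_R².
√(D_R² + v_R²x²) = √(0.0005125² + 0.003067² × 24.7²) = 0.07576; v_R² = 9.406e-06.
t = (0.07576 − 0.0005125)/9.406e-06 = 8000 days.

8000 days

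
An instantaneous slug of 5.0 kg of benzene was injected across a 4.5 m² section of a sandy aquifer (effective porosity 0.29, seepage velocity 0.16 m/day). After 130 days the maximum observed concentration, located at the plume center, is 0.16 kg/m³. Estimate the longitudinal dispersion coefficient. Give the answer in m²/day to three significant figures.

At the plume center C_max = M/(n_e·A·√(4πDt)), so D = M²/(4πt·(n_e·A·C_max)²).
n_e·A·C_max = 0.29 × 4.5 × 0.16 = 0.2088 kg/m.
D = 5.0²/(4π × 130 × 0.2088²) = 0.351 m²/day.

0.351 m²/day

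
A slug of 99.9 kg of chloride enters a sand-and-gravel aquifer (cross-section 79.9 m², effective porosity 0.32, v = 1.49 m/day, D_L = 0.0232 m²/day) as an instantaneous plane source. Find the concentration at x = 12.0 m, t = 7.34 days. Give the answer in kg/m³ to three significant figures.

0.508 kg/m³

For an instantaneous plane source, C(x,t) = M/(n_e·A·√(4πDt)) · exp(−(x−vt)²/(4Dt)), with n_e·A the pore (flow) area.
Plume center vt = 1.49 × 7.34 = 10.9366 m, so the well at 12.0 m is 1.0634 m downgradient of the peak.
√(4πDt) = 1.463 m, giving peak height M/(n_e·A·√(4πDt)) = 99.9/(0.32 × 79.9 × 1.463) = 2.671 kg/m³.
(x−vt)²/(4Dt) = (1.0634)²/(4 × 0.0232 × 7.34) = 1.660; exp(−1.660) = 0.1901.
C = 2.671 × 0.1901 = 0.508 kg/m³.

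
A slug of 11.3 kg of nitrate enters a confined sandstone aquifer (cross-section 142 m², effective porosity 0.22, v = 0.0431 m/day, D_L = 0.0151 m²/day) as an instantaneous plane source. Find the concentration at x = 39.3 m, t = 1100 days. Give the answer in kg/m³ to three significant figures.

0.00930 kg/m³

For an instantaneous plane source, C(x,t) = M/(n_e·A·√(4πDt)) · exp(−(x−vt)²/(4Dt)), with n_e·A the pore (flow) area.
Plume center vt = 0.0431 × 1100 = 47.41 m, so the well at 39.3 m is 8.11 m upgradient of the peak.
√(4πDt) = 14.45 m, giving peak height M/(n_e·A·√(4πDt)) = 11.3/(0.22 × 142 × 14.45) = 0.02503 kg/m³.
(x−vt)²/(4Dt) = (-8.11)²/(4 × 0.0151 × 1100) = 0.9899; exp(−0.9899) = 0.3716.
C = 0.02503 × 0.3716 = 0.00930 kg/m³.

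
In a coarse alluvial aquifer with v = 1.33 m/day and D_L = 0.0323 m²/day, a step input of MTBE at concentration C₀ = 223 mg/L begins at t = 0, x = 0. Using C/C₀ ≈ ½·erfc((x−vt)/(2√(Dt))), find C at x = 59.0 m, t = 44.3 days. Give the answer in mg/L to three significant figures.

For a continuous step input, C/C₀ ≈ ½·erfc((x−vt)/(2√(Dt))).
vt = 1.33 × 44.3 = 58.919 m and 2√(Dt) = 2√(0.0323 × 44.3) = 2.392 m.
Argument (x−vt)/(2√(Dt)) = (59.0 − 58.919)/2.392 = 0.03386; ½·erfc(0.03386) = 0.4809.
C = 223 × 0.4809 = 107 mg/L.

107 mg/L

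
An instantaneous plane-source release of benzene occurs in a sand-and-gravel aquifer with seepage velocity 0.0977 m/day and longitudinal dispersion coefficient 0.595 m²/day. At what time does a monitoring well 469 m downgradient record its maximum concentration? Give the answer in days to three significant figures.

For the 1D instantaneous-source solution, setting ∂C/∂t = 0 at fixed x gives v²t² + 2Dt − x² = 0, so t = (√(D² + v²x²) − D)/v².
√(D² + v²x²) = √(0.595² + 0.0977² × 469²) = 45.83; v² = 0.00954529.
t = (45.83 − 0.595)/0.00954529 = 4740 days (vs. the pure-advection estimate x/v = 4800 d).

4740 days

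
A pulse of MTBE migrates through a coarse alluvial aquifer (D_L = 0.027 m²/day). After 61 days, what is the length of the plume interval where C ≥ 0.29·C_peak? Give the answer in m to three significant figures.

The plume is Gaussian with σ = √(2Dt) = √(2 × 0.027 × 61) = 1.815 m.
C/C_peak = exp(−Δx²/(2σ²)) = 0.29 ⇒ Δx = σ·√(−2 ln 0.29) = 1.815 × 1.573 = 2.855 m.
Width = 2Δx = 5.71 m.

5.71 m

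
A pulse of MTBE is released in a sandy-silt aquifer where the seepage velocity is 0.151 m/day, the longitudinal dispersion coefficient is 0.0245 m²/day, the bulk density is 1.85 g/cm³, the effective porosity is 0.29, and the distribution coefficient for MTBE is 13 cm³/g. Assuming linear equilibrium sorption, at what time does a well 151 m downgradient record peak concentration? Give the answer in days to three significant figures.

Retardation factor R = 1 + ρ_b·K_d/n = 1 + 1.85 × 13/0.29 = 83.93.
Sorption retards both mechanisms: v_R = v/R = 0.001799 m/day, D_R = D/R = 0.0002919 m²/day.
Peak time from v_R²t² + 2D_R t − x² = 0: t = (√(D_R² + v_R²x²) − D_R)/v_R².
√(D_R² + v_R²x²) = √(0.0002919² + 0.001799² × 151²) = 0.2716; v_R² = 3.236e-06.
t = (0.2716 − 0.0002919)/3.236e-06 = 83800 days.

83800 days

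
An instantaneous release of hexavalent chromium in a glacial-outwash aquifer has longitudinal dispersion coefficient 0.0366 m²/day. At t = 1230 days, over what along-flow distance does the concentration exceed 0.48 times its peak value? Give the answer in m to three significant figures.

23.0 m

The plume is Gaussian with σ = √(2Dt) = √(2 × 0.0366 × 1230) = 9.489 m.
C/C_peak = exp(−Δx²/(2σ²)) = 0.48 ⇒ Δx = σ·√(−2 ln 0.48) = 9.489 × 1.212 = 11.50 m.
Width = 2Δx = 23.0 m.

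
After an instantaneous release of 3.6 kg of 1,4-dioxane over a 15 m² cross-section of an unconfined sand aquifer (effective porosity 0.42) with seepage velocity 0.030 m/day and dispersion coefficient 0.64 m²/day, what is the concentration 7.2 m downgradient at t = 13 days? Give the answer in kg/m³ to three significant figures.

0.0139 kg/m³

For an instantaneous plane source, C(x,t) = M/(n_e·A·√(4πDt)) · exp(−(x−vt)²/(4Dt)), with n_e·A the pore (flow) area.
Plume center vt = 0.030 × 13 = 0.39 m, so the well at 7.2 m is 6.81 m downgradient of the peak.
√(4πDt) = 10.23 m, giving peak height M/(n_e·A·√(4πDt)) = 3.6/(0.42 × 15 × 10.23) = 0.05586 kg/m³.
(x−vt)²/(4Dt) = (6.81)²/(4 × 0.64 × 13) = 1.394; exp(−1.394) = 0.2481.
C = 0.05586 × 0.2481 = 0.0139 kg/m³.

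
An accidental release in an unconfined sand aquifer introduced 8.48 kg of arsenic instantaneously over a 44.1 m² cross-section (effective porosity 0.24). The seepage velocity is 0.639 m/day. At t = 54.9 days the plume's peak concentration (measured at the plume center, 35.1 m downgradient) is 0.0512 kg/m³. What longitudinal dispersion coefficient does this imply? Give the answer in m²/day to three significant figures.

0.355 m²/day

At the plume center C_max = M/(n_e·A·√(4πDt)), so D = M²/(4πt·(n_e·A·C_max)²).
n_e·A·C_max = 0.24 × 44.1 × 0.0512 = 0.5419 kg/m.
D = 8.48²/(4π × 54.9 × 0.5419²) = 0.355 m²/day.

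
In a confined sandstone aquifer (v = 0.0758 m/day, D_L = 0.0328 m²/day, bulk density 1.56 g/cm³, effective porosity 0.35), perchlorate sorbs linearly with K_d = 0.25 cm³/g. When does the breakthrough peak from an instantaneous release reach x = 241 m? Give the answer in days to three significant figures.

Retardation factor R = 1 + ρ_b·K_d/n = 1 + 1.56 × 0.25/0.35 = 2.114.
Sorption retards both mechanisms: v_R = v/R = 0.03586 m/day, D_R = D/R = 0.01552 m²/day.
Peak time from v_R²t² + 2D_R t − x² = 0: t = (√(D_R² + v_R²x²) − D_R)/v_R².
√(D_R² + v_R²x²) = √(0.01552² + 0.03586² × 241²) = 8.642; v_R² = 0.001286.
t = (8.642 − 0.01552)/0.001286 = 6710 days.

6710 days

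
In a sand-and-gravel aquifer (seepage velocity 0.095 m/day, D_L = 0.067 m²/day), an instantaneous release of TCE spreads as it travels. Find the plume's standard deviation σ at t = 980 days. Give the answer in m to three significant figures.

11.5 m

Dispersive spreading gives a Gaussian with σ² = 2Dt; advection only shifts the center.
σ = √(2 × 0.067 × 980) = 11.5 m.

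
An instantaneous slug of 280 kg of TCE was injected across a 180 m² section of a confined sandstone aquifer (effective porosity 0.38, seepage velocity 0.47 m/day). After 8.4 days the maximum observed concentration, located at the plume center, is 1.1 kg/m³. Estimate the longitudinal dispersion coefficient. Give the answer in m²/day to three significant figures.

0.131 m²/day

At the plume center C_max = M/(n_e·A·√(4πDt)), so D = M²/(4πt·(n_e·A·C_max)²).
n_e·A·C_max = 0.38 × 180 × 1.1 = 75.24 kg/m.
D = 280²/(4π × 8.4 × 75.24²) = 0.131 m²/day.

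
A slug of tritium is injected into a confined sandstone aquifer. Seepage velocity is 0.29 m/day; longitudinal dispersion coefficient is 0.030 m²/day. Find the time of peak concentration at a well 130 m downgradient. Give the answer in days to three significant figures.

448 days

For the 1D instantaneous-source solution, setting ∂C/∂t = 0 at fixed x gives v²t² + 2Dt − x² = 0, so t = (√(D² + v²x²) − D)/v².
√(D² + v²x²) = √(0.030² + 0.29² × 130²) = 37.70; v² = 0.0841.
t = (37.70 − 0.030)/0.0841 = 448 days (vs. the pure-advection estimate x/v = 448 d).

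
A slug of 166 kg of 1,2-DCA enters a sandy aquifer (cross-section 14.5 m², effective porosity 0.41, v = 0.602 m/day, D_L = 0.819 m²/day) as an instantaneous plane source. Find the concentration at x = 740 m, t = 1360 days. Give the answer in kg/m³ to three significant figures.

For an instantaneous plane source, C(x,t) = M/(n_e·A·√(4πDt)) · exp(−(x−vt)²/(4Dt)), with n_e·A the pore (flow) area.
Plume center vt = 0.602 × 1360 = 818.72 m, so the well at 740 m is 78.72 m upgradient of the peak.
√(4πDt) = 118.3 m, giving peak height M/(n_e·A·√(4πDt)) = 166/(0.41 × 14.5 × 118.3) = 0.2360 kg/m³.
(x−vt)²/(4Dt) = (-78.72)²/(4 × 0.819 × 1360) = 1.391; exp(−1.391) = 0.2488.
C = 0.2360 × 0.2488 = 0.0587 kg/m³.

0.0587 kg/m³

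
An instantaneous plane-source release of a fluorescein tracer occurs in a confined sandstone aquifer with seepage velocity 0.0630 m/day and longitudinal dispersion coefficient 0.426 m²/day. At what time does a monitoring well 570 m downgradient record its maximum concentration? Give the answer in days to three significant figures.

For the 1D instantaneous-source solution, setting ∂C/∂t = 0 at fixed x gives v²t² + 2Dt − x² = 0, so t = (√(D² + v²x²) − D)/v².
√(D² + v²x²) = √(0.426² + 0.0630² × 570²) = 35.91; v² = 0.003969.
t = (35.91 − 0.426)/0.003969 = 8940 days (vs. the pure-advection estimate x/v = 9050 d).

8940 days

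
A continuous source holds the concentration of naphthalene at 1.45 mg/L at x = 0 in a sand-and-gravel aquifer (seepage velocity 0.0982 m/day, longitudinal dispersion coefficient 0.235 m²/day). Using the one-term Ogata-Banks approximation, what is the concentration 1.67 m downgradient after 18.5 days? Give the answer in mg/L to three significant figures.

For a continuous step input, C/C₀ ≈ ½·erfc((x−vt)/(2√(Dt))).
vt = 0.0982 × 18.5 = 1.8167 m and 2√(Dt) = 2√(0.235 × 18.5) = 4.170 m.
Argument (x−vt)/(2√(Dt)) = (1.67 − 1.8167)/4.170 = -0.03518; ½·erfc(-0.03518) = 0.5198.
C = 1.45 × 0.5198 = 0.754 mg/L.

0.754 mg/L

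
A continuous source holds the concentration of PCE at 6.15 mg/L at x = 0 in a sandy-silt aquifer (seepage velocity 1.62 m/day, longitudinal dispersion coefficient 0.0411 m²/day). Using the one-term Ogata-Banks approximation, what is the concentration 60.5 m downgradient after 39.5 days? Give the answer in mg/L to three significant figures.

For a continuous step input, C/C₀ ≈ ½·erfc((x−vt)/(2√(Dt))).
vt = 1.62 × 39.5 = 63.99 m and 2√(Dt) = 2√(0.0411 × 39.5) = 2.548 m.
Argument (x−vt)/(2√(Dt)) = (60.5 − 63.99)/2.548 = -1.370; ½·erfc(-1.370) = 0.9737.
C = 6.15 × 0.9737 = 5.99 mg/L.

5.99 mg/L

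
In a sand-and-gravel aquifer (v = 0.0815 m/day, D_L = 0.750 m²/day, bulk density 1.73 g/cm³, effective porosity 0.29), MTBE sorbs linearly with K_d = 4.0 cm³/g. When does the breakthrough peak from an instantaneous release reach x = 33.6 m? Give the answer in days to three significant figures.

Retardation factor R = 1 + ρ_b·K_d/n = 1 + 1.73 × 4.0/0.29 = 24.86.
Sorption retards both mechanisms: v_R = v/R = 0.003278 m/day, D_R = D/R = 0.03017 m²/day.
Peak time from v_R²t² + 2D_R t − x² = 0: t = (√(D_R² + v_R²x²) − D_R)/v_R².
√(D_R² + v_R²x²) = √(0.03017² + 0.003278² × 33.6²) = 0.1142; v_R² = 1.075e-05.
t = (0.1142 − 0.03017)/1.075e-05 = 7820 days.

7820 days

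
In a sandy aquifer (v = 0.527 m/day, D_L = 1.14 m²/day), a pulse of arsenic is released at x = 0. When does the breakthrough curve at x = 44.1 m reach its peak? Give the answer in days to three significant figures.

For the 1D instantaneous-source solution, setting ∂C/∂t = 0 at fixed x gives v²t² + 2Dt − x² = 0, so t = (√(D² + v²x²) − D)/v².
√(D² + v²x²) = √(1.14² + 0.527² × 44.1²) = 23.27; v² = 0.277729.
t = (23.27 − 1.14)/0.277729 = 79.7 days (vs. the pure-advection estimate x/v = 83.7 d).

79.7 days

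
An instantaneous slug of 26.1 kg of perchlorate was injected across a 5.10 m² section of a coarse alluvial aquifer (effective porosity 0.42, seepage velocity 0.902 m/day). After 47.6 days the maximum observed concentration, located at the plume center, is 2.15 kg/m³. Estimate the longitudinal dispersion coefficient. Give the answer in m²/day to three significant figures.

At the plume center C_max = M/(n_e·A·√(4πDt)), so D = M²/(4πt·(n_e·A·C_max)²).
n_e·A·C_max = 0.42 × 5.10 × 2.15 = 4.605 kg/m.
D = 26.1²/(4π × 47.6 × 4.605²) = 0.0537 m²/day.

0.0537 m²/day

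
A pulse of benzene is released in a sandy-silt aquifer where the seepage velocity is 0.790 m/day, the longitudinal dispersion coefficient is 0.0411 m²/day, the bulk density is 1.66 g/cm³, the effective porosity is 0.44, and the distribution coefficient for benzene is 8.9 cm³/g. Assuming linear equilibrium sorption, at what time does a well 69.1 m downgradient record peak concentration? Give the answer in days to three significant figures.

Retardation factor R = 1 + ρ_b·K_d/n = 1 + 1.66 × 8.9/0.44 = 34.58.
Sorption retards both mechanisms: v_R = v/R = 0.02285 m/day, D_R = D/R = 0.001189 m²/day.
Peak time from v_R²t² + 2D_R t − x² = 0: t = (√(D_R² + v_R²x²) − D_R)/v_R².
√(D_R² + v_R²x²) = √(0.001189² + 0.02285² × 69.1²) = 1.579; v_R² = 0.0005221.
t = (1.579 − 0.001189)/0.0005221 = 3020 days.

3020 days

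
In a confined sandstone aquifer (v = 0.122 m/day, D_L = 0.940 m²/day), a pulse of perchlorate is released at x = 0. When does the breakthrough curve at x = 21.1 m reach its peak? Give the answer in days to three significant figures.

For the 1D instantaneous-source solution, setting ∂C/∂t = 0 at fixed x gives v²t² + 2Dt − x² = 0, so t = (√(D² + v²x²) − D)/v².
√(D² + v²x²) = √(0.940² + 0.122² × 21.1²) = 2.740; v² = 0.014884.
t = (2.740 − 0.940)/0.014884 = 121 days (vs. the pure-advection estimate x/v = 173 d).

121 days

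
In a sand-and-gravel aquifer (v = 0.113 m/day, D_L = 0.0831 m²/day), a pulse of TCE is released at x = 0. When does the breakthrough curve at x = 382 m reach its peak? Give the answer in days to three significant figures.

3370 days

For the 1D instantaneous-source solution, setting ∂C/∂t = 0 at fixed x gives v²t² + 2Dt − x² = 0, so t = (√(D² + v²x²) − D)/v².
√(D² + v²x²) = √(0.0831² + 0.113² × 382²) = 43.17; v² = 0.012769.
t = (43.17 − 0.0831)/0.012769 = 3370 days (vs. the pure-advection estimate x/v = 3380 d).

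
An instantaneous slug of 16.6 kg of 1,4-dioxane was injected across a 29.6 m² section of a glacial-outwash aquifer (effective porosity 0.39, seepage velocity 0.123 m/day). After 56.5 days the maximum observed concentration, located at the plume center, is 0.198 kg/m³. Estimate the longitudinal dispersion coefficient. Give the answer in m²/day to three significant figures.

At the plume center C_max = M/(n_e·A·√(4πDt)), so D = M²/(4πt·(n_e·A·C_max)²).
n_e·A·C_max = 0.39 × 29.6 × 0.198 = 2.286 kg/m.
D = 16.6²/(4π × 56.5 × 2.286²) = 0.0743 m²/day.

0.0743 m²/day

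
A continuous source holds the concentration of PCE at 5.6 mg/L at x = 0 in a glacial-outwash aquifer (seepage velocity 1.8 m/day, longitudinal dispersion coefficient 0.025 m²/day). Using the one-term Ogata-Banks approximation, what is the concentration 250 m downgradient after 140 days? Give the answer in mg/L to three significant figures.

4.34 mg/L

For a continuous step input, C/C₀ ≈ ½·erfc((x−vt)/(2√(Dt))).
vt = 1.8 × 140 = 252 m and 2√(Dt) = 2√(0.025 × 140) = 3.742 m.
Argument (x−vt)/(2√(Dt)) = (250 − 252)/3.742 = -0.5345; ½·erfc(-0.5345) = 0.7751.
C = 5.6 × 0.7751 = 4.34 mg/L.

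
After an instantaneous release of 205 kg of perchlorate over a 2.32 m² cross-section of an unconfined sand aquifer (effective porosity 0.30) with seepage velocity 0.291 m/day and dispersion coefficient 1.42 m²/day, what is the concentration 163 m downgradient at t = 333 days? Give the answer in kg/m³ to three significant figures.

0.379 kg/m³

For an instantaneous plane source, C(x,t) = M/(n_e·A·√(4πDt)) · exp(−(x−vt)²/(4Dt)), with n_e·A the pore (flow) area.
Plume center vt = 0.291 × 333 = 96.903 m, so the well at 163 m is 66.097 m downgradient of the peak.
√(4πDt) = 77.09 m, giving peak height M/(n_e·A·√(4πDt)) = 205/(0.30 × 2.32 × 77.09) = 3.821 kg/m³.
(x−vt)²/(4Dt) = (66.097)²/(4 × 1.42 × 333) = 2.310; exp(−2.310) = 0.09926.
C = 3.821 × 0.09926 = 0.379 kg/m³.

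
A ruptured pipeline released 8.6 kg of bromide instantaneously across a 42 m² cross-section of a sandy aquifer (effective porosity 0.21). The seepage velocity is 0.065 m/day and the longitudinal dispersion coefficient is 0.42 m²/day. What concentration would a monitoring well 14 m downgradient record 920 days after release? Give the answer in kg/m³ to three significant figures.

0.00360 kg/m³

For an instantaneous plane source, C(x,t) = M/(n_e·A·√(4πDt)) · exp(−(x−vt)²/(4Dt)), with n_e·A the pore (flow) area.
Plume center vt = 0.065 × 920 = 59.8 m, so the well at 14 m is 45.8 m upgradient of the peak.
√(4πDt) = 69.68 m, giving peak height M/(n_e·A·√(4πDt)) = 8.6/(0.21 × 42 × 69.68) = 0.01399 kg/m³.
(x−vt)²/(4Dt) = (-45.8)²/(4 × 0.42 × 920) = 1.357; exp(−1.357) = 0.2574.
C = 0.01399 × 0.2574 = 0.00360 kg/m³.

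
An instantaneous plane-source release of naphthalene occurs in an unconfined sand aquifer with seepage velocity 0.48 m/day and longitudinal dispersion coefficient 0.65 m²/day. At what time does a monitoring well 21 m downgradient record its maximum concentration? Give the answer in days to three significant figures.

41.0 days

For the 1D instantaneous-source solution, setting ∂C/∂t = 0 at fixed x gives v²t² + 2Dt − x² = 0, so t = (√(D² + v²x²) − D)/v².
√(D² + v²x²) = √(0.65² + 0.48² × 21²) = 10.10; v² = 0.2304.
t = (10.10 − 0.65)/0.2304 = 41.0 days (vs. the pure-advection estimate x/v = 43.8 d).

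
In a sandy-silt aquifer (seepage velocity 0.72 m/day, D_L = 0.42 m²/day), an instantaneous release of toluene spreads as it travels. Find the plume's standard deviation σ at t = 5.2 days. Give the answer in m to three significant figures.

Dispersive spreading gives a Gaussian with σ² = 2Dt; advection only shifts the center.
σ = √(2 × 0.42 × 5.2) = 2.09 m.

2.09 m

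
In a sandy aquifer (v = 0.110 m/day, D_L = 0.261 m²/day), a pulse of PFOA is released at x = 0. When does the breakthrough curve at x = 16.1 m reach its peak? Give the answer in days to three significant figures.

For the 1D instantaneous-source solution, setting ∂C/∂t = 0 at fixed x gives v²t² + 2Dt − x² = 0, so t = (√(D² + v²x²) − D)/v².
√(D² + v²x²) = √(0.261² + 0.110² × 16.1²) = 1.790; v² = 0.0121.
t = (1.790 − 0.261)/0.0121 = 126 days (vs. the pure-advection estimate x/v = 146 d).

126 days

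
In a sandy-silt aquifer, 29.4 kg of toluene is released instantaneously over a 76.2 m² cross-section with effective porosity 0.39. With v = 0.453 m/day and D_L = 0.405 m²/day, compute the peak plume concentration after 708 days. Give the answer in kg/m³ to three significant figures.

The peak of an instantaneous 1D plume sits at x = vt; there the Gaussian factor is 1 and C_max = M/(n_e·A·√(4πDt)), where n_e·A is the pore area the mass is dissolved in.
√(4πDt) = √(4π × 0.405 × 708) = 60.03 m, so C_max = 29.4/(0.39 × 76.2 × 60.03) = 0.0165 kg/m³.

0.0165 kg/m³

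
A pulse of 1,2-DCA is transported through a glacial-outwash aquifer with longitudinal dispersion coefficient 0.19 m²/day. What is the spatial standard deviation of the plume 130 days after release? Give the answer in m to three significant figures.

Dispersive spreading gives a Gaussian with σ² = 2Dt; advection only shifts the center.
σ = √(2 × 0.19 × 130) = 7.03 m.

7.03 m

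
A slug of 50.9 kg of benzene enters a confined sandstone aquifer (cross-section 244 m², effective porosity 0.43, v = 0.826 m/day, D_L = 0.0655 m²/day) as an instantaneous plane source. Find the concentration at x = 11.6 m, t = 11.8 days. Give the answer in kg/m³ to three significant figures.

0.0513 kg/m³

For an instantaneous plane source, C(x,t) = M/(n_e·A·√(4πDt)) · exp(−(x−vt)²/(4Dt)), with n_e·A the pore (flow) area.
Plume center vt = 0.826 × 11.8 = 9.7468 m, so the well at 11.6 m is 1.8532 m downgradient of the peak.
√(4πDt) = 3.116 m, giving peak height M/(n_e·A·√(4πDt)) = 50.9/(0.43 × 244 × 3.116) = 0.1557 kg/m³.
(x−vt)²/(4Dt) = (1.8532)²/(4 × 0.0655 × 11.8) = 1.111; exp(−1.111) = 0.3292.
C = 0.1557 × 0.3292 = 0.0513 kg/m³.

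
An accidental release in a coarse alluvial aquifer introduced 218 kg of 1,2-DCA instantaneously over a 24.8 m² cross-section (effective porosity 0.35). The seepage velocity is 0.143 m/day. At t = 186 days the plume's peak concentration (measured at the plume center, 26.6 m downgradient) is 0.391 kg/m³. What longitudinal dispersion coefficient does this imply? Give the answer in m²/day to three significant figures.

At the plume center C_max = M/(n_e·A·√(4πDt)), so D = M²/(4πt·(n_e·A·C_max)²).
n_e·A·C_max = 0.35 × 24.8 × 0.391 = 3.394 kg/m.
D = 218²/(4π × 186 × 3.394²) = 1.77 m²/day.

1.77 m²/day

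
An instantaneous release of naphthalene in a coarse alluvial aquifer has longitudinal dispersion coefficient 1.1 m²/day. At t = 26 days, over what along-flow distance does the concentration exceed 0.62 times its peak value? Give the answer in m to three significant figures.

The plume is Gaussian with σ = √(2Dt) = √(2 × 1.1 × 26) = 7.563 m.
C/C_peak = exp(−Δx²/(2σ²)) = 0.62 ⇒ Δx = σ·√(−2 ln 0.62) = 7.563 × 0.9778 = 7.395 m.
Width = 2Δx = 14.8 m.

14.8 m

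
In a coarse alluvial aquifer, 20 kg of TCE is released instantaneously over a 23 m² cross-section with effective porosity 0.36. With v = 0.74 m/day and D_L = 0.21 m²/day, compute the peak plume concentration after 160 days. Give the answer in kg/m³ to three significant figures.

The peak of an instantaneous 1D plume sits at x = vt; there the Gaussian factor is 1 and C_max = M/(n_e·A·√(4πDt)), where n_e·A is the pore area the mass is dissolved in.
√(4πDt) = √(4π × 0.21 × 160) = 20.55 m, so C_max = 20/(0.36 × 23 × 20.55) = 0.118 kg/m³.

0.118 kg/m³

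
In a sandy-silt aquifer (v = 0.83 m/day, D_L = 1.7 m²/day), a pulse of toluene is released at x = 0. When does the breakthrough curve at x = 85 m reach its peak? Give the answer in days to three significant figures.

For the 1D instantaneous-source solution, setting ∂C/∂t = 0 at fixed x gives v²t² + 2Dt − x² = 0, so t = (√(D² + v²x²) − D)/v².
√(D² + v²x²) = √(1.7² + 0.83² × 85²) = 70.57; v² = 0.6889.
t = (70.57 − 1.7)/0.6889 = 100 days (vs. the pure-advection estimate x/v = 102 d).

100 days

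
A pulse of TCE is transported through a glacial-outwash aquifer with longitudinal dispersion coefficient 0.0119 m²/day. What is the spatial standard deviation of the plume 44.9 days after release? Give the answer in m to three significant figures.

1.03 m

Dispersive spreading gives a Gaussian with σ² = 2Dt; advection only shifts the center.
σ = √(2 × 0.0119 × 44.9) = 1.03 m.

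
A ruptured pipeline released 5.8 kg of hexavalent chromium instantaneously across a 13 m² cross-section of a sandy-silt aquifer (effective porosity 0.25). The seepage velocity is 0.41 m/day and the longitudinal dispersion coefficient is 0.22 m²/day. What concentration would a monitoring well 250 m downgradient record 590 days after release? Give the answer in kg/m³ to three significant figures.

0.0389 kg/m³

For an instantaneous plane source, C(x,t) = M/(n_e·A·√(4πDt)) · exp(−(x−vt)²/(4Dt)), with n_e·A the pore (flow) area.
Plume center vt = 0.41 × 590 = 241.9 m, so the well at 250 m is 8.1 m downgradient of the peak.
√(4πDt) = 40.39 m, giving peak height M/(n_e·A·√(4πDt)) = 5.8/(0.25 × 13 × 40.39) = 0.04418 kg/m³.
(x−vt)²/(4Dt) = (8.1)²/(4 × 0.22 × 590) = 0.1264; exp(−0.1264) = 0.8813.
C = 0.04418 × 0.8813 = 0.0389 kg/m³.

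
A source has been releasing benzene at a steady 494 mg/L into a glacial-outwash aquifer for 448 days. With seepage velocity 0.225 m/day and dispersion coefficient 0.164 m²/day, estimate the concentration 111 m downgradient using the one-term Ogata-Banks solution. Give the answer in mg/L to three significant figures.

98.8 mg/L

For a continuous step input, C/C₀ ≈ ½·erfc((x−vt)/(2√(Dt))).
vt = 0.225 × 448 = 100.8 m and 2√(Dt) = 2√(0.164 × 448) = 17.14 m.
Argument (x−vt)/(2√(Dt)) = (111 − 100.8)/17.14 = 0.5951; ½·erfc(0.5951) = 0.2000.
C = 494 × 0.2000 = 98.8 mg/L.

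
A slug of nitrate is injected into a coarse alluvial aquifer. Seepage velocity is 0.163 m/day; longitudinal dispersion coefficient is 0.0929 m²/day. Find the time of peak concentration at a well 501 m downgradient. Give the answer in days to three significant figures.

3070 days

For the 1D instantaneous-source solution, setting ∂C/∂t = 0 at fixed x gives v²t² + 2Dt − x² = 0, so t = (√(D² + v²x²) − D)/v².
√(D² + v²x²) = √(0.0929² + 0.163² × 501²) = 81.66; v² = 0.026569.
t = (81.66 − 0.0929)/0.026569 = 3070 days (vs. the pure-advection estimate x/v = 3070 d).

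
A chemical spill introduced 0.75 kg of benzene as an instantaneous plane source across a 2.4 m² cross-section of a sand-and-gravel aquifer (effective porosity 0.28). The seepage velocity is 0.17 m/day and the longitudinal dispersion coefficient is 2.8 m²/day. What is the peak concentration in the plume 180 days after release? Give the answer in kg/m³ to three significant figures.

The peak of an instantaneous 1D plume sits at x = vt; there the Gaussian factor is 1 and C_max = M/(n_e·A·√(4πDt)), where n_e·A is the pore area the mass is dissolved in.
√(4πDt) = √(4π × 2.8 × 180) = 79.58 m, so C_max = 0.75/(0.28 × 2.4 × 79.58) = 0.0140 kg/m³.

0.0140 kg/m³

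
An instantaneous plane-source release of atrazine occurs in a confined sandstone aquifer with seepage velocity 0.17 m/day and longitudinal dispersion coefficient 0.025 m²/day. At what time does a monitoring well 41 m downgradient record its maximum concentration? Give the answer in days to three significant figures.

240 days

For the 1D instantaneous-source solution, setting ∂C/∂t = 0 at fixed x gives v²t² + 2Dt − x² = 0, so t = (√(D² + v²x²) − D)/v².
√(D² + v²x²) = √(0.025² + 0.17² × 41²) = 6.970; v² = 0.0289.
t = (6.970 − 0.025)/0.0289 = 240 days (vs. the pure-advection estimate x/v = 241 d).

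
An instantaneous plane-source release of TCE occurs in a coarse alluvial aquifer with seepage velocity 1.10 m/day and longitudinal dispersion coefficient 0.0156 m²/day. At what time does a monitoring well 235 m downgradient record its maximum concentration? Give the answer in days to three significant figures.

For the 1D instantaneous-source solution, setting ∂C/∂t = 0 at fixed x gives v²t² + 2Dt − x² = 0, so t = (√(D² + v²x²) − D)/v².
√(D² + v²x²) = √(0.0156² + 1.10² × 235²) = 258.5; v² = 1.21.
t = (258.5 − 0.0156)/1.21 = 214 days (vs. the pure-advection estimate x/v = 214 d).

214 days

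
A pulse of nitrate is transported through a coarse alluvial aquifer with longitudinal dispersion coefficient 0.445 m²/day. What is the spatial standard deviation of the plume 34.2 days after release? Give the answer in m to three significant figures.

5.52 m

Dispersive spreading gives a Gaussian with σ² = 2Dt; advection only shifts the center.
σ = √(2 × 0.445 × 34.2) = 5.52 m.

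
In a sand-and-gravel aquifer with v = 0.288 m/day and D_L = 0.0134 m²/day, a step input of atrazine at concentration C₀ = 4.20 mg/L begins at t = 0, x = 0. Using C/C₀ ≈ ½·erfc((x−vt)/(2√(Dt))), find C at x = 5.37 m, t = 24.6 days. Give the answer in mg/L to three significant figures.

4.13 mg/L

For a continuous step input, C/C₀ ≈ ½·erfc((x−vt)/(2√(Dt))).
vt = 0.288 × 24.6 = 7.0848 m and 2√(Dt) = 2√(0.0134 × 24.6) = 1.148 m.
Argument (x−vt)/(2√(Dt)) = (5.37 − 7.0848)/1.148 = -1.494; ½·erfc(-1.494) = 0.9827.
C = 4.20 × 0.9827 = 4.13 mg/L.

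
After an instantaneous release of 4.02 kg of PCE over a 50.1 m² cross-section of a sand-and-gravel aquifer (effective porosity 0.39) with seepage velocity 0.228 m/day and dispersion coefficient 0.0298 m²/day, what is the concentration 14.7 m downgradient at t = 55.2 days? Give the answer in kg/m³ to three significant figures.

0.0229 kg/m³

For an instantaneous plane source, C(x,t) = M/(n_e·A·√(4πDt)) · exp(−(x−vt)²/(4Dt)), with n_e·A the pore (flow) area.
Plume center vt = 0.228 × 55.2 = 12.5856 m, so the well at 14.7 m is 2.1144 m downgradient of the peak.
√(4πDt) = 4.547 m, giving peak height M/(n_e·A·√(4πDt)) = 4.02/(0.39 × 50.1 × 4.547) = 0.04525 kg/m³.
(x−vt)²/(4Dt) = (2.1144)²/(4 × 0.0298 × 55.2) = 0.6795; exp(−0.6795) = 0.5069.
C = 0.04525 × 0.5069 = 0.0229 kg/m³.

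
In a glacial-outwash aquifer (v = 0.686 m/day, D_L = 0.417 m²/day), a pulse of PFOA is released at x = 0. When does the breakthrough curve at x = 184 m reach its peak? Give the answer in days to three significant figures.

For the 1D instantaneous-source solution, setting ∂C/∂t = 0 at fixed x gives v²t² + 2Dt − x² = 0, so t = (√(D² + v²x²) − D)/v².
√(D² + v²x²) = √(0.417² + 0.686² × 184²) = 126.2; v² = 0.470596.
t = (126.2 − 0.417)/0.470596 = 267 days (vs. the pure-advection estimate x/v = 268 d).

267 days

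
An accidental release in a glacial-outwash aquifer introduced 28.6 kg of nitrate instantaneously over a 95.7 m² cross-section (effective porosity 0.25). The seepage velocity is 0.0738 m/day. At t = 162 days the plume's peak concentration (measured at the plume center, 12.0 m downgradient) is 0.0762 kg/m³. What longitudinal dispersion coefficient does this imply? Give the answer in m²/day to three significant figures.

At the plume center C_max = M/(n_e·A·√(4πDt)), so D = M²/(4πt·(n_e·A·C_max)²).
n_e·A·C_max = 0.25 × 95.7 × 0.0762 = 1.823 kg/m.
D = 28.6²/(4π × 162 × 1.823²) = 0.121 m²/day.

0.121 m²/day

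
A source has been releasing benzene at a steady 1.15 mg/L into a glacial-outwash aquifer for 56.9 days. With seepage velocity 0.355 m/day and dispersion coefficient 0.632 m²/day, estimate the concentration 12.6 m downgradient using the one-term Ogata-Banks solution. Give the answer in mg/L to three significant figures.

0.937 mg/L

For a continuous step input, C/C₀ ≈ ½·erfc((x−vt)/(2√(Dt))).
vt = 0.355 × 56.9 = 20.1995 m and 2√(Dt) = 2√(0.632 × 56.9) = 11.99 m.
Argument (x−vt)/(2√(Dt)) = (12.6 − 20.1995)/11.99 = -0.6338; ½·erfc(-0.6338) = 0.8150.
C = 1.15 × 0.8150 = 0.937 mg/L.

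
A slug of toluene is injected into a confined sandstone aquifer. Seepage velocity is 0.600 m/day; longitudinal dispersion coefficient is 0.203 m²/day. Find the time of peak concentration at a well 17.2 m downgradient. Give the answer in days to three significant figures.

For the 1D instantaneous-source solution, setting ∂C/∂t = 0 at fixed x gives v²t² + 2Dt − x² = 0, so t = (√(D² + v²x²) − D)/v².
√(D² + v²x²) = √(0.203² + 0.600² × 17.2²) = 10.32; v² = 0.36.
t = (10.32 − 0.203)/0.36 = 28.1 days (vs. the pure-advection estimate x/v = 28.7 d).

28.1 days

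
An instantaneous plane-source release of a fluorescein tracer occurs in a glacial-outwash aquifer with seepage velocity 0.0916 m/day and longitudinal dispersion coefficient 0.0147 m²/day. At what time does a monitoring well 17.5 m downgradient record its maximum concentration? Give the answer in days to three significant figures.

189 days

For the 1D instantaneous-source solution, setting ∂C/∂t = 0 at fixed x gives v²t² + 2Dt − x² = 0, so t = (√(D² + v²x²) − D)/v².
√(D² + v²x²) = √(0.0147² + 0.0916² × 17.5²) = 1.603; v² = 0.00839056.
t = (1.603 − 0.0147)/0.00839056 = 189 days (vs. the pure-advection estimate x/v = 191 d).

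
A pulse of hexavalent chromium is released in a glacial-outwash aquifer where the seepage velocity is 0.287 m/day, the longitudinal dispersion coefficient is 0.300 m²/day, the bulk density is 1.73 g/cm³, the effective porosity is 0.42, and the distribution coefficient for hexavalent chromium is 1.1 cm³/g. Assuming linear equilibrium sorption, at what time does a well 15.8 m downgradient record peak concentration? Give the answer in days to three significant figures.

Retardation factor R = 1 + ρ_b·K_d/n = 1 + 1.73 × 1.1/0.42 = 5.531.
Sorption retards both mechanisms: v_R = v/R = 0.05189 m/day, D_R = D/R = 0.05424 m²/day.
Peak time from v_R²t² + 2D_R t − x² = 0: t = (√(D_R² + v_R²x²) − D_R)/v_R².
√(D_R² + v_R²x²) = √(0.05424² + 0.05189² × 15.8²) = 0.8217; v_R² = 0.002693.
t = (0.8217 − 0.05424)/0.002693 = 285 days.

285 days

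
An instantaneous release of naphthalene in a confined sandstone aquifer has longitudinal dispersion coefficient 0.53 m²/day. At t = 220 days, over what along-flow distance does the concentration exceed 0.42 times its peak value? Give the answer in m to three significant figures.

40.2 m

The plume is Gaussian with σ = √(2Dt) = √(2 × 0.53 × 220) = 15.27 m.
C/C_peak = exp(−Δx²/(2σ²)) = 0.42 ⇒ Δx = σ·√(−2 ln 0.42) = 15.27 × 1.317 = 20.11 m.
Width = 2Δx = 40.2 m.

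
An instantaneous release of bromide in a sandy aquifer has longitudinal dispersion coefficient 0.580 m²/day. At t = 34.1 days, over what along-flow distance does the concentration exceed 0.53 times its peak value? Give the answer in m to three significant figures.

The plume is Gaussian with σ = √(2Dt) = √(2 × 0.580 × 34.1) = 6.289 m.
C/C_peak = exp(−Δx²/(2σ²)) = 0.53 ⇒ Δx = σ·√(−2 ln 0.53) = 6.289 × 1.127 = 7.088 m.
Width = 2Δx = 14.2 m.

14.2 m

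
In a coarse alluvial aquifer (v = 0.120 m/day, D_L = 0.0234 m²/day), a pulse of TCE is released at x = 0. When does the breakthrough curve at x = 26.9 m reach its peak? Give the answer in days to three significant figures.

223 days

For the 1D instantaneous-source solution, setting ∂C/∂t = 0 at fixed x gives v²t² + 2Dt − x² = 0, so t = (√(D² + v²x²) − D)/v².
√(D² + v²x²) = √(0.0234² + 0.120² × 26.9²) = 3.228; v² = 0.0144.
t = (3.228 − 0.0234)/0.0144 = 223 days (vs. the pure-advection estimate x/v = 224 d).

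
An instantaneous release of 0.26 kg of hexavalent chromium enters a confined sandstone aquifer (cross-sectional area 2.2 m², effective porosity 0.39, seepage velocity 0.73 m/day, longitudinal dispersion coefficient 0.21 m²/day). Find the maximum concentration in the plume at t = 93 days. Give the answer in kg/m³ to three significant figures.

The peak of an instantaneous 1D plume sits at x = vt; there the Gaussian factor is 1 and C_max = M/(n_e·A·√(4πDt)), where n_e·A is the pore area the mass is dissolved in.
√(4πDt) = √(4π × 0.21 × 93) = 15.67 m, so C_max = 0.26/(0.39 × 2.2 × 15.67) = 0.0193 kg/m³.

0.0193 kg/m³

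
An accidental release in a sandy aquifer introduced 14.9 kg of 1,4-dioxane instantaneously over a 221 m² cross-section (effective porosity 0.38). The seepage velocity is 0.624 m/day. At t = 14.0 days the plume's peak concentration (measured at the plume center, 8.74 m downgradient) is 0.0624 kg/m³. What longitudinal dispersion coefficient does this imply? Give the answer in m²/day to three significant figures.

0.0460 m²/day

At the plume center C_max = M/(n_e·A·√(4πDt)), so D = M²/(4πt·(n_e·A·C_max)²).
n_e·A·C_max = 0.38 × 221 × 0.0624 = 5.240 kg/m.
D = 14.9²/(4π × 14.0 × 5.240²) = 0.0460 m²/day.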